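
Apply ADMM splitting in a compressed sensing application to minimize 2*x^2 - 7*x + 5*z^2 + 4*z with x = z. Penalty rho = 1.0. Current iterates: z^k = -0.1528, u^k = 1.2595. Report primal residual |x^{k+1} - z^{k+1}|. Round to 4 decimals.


ADMM iteration with rho = 1.0, z^k = -0.1528, u^k = 1.2595
Step 1: x-update.
Minimize 2*x^2 - 7*x + (1.0/2)*(x + 0.1528 + 1.2595)^2
FOC: (2*2 + 1.0)*x = 7 + 1.0*(-0.1528 - 1.2595)
x^{k+1} = 1.1175
Step 2: z-update.
Minimize 5*z^2 + 4*z + (1.0/2)*(1.1175 - z + 1.2595)^2
FOC: (2*5 + 1.0)*z = -4 + 1.0*(1.1175 + 1.2595)
z^{k+1} = -0.1475
Step 3: u-update.
u^{k+1} = 1.2595 + 1.1175 + 0.1475 = 2.5246
Step 4: Primal residual = |1.1175 + 0.1475| = 1.2651


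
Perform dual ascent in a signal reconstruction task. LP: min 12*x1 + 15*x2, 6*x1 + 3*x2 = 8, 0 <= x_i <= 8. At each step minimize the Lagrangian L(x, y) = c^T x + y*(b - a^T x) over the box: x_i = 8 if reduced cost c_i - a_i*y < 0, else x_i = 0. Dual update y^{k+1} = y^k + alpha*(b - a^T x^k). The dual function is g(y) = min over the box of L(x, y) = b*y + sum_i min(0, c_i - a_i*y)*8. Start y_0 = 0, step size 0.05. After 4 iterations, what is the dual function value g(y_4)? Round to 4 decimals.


Dual ascent for LP: min 12*x1 + 15*x2, 6*x1 + 3*x2 = 8, 0 <= x_i <= 8
Step 1: y^k = 0.0, reduced costs: (12.0, 15.0)
  x^k = (0.0, 0.0), subgradient = b - a^T x = 8.0
  y^{k+1} = 0.0 + 0.05*8.0 = 0.4
Step 2: y^k = 0.4, reduced costs: (9.6, 13.8)
  x^k = (0.0, 0.0), subgradient = b - a^T x = 8.0
  y^{k+1} = 0.4 + 0.05*8.0 = 0.8
Step 3: y^k = 0.8, reduced costs: (7.2, 12.6)
  x^k = (0.0, 0.0), subgradient = b - a^T x = 8.0
  y^{k+1} = 0.8 + 0.05*8.0 = 1.2
Step 4: y^k = 1.2, reduced costs: (4.8, 11.4)
  x^k = (0.0, 0.0), subgradient = b - a^T x = 8.0
  y^{k+1} = 1.2 + 0.05*8.0 = 1.6
Dual objective at y_4 = 1.6: reduced costs (2.4, 10.2), box minimizer x = (0.0, 0.0)
g(y_4) = b*y + (c1 - a1*y)*x1 + (c2 - a2*y)*x2 = 8*1.6 + 2.4*0.0 + 10.2*0.0 = 12.8 + 0.0 + 0.0 = 12.8


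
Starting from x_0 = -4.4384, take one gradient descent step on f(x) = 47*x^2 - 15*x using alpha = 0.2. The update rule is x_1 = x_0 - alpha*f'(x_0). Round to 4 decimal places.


We compute the gradient at x_0 and apply the update.
f'(x) = 94*x - 15
f'(-4.4384) = 94*-4.4384 - 15 = -432.2096
x_1 = -4.4384 - 0.2*-432.2096 = 82.0035


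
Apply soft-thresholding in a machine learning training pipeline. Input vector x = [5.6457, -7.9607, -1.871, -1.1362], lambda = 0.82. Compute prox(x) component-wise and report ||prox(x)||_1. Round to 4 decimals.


Soft-thresholding with lambda = 0.82:
prox(5.6457) = sign(5.6457)*max(|5.6457| - 0.82, 0) = 4.8257
prox(-7.9607) = sign(-7.9607)*max(|-7.9607| - 0.82, 0) = -7.1407
prox(-1.871) = sign(-1.871)*max(|-1.871| - 0.82, 0) = -1.051
prox(-1.1362) = sign(-1.1362)*max(|-1.1362| - 0.82, 0) = -0.3162
prox(x) = [4.8257, -7.1407, -1.051, -0.3162]
||prox(x)||_1 = 4.8257 + 7.1407 + 1.051 + 0.3162 = 13.3336


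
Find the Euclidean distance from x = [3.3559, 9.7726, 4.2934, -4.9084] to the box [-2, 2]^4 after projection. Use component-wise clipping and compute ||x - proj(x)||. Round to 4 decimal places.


Project each component onto [-2, 2].
clip(3.3559) = 2.0, clip(9.7726) = 2.0, clip(4.2934) = 2.0, clip(-4.9084) = -2.0
Projection = [2.0, 2.0, 2.0, -2.0]
Squared diffs: [1.8385, 60.4133, 5.2597, 8.4588]
Distance = sqrt(75.9703) = 8.7161


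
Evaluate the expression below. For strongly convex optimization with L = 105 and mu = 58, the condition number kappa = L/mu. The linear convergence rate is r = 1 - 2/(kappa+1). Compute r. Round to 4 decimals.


Step 1: Compute the condition number.
kappa = L/mu = 105/58 = 1.8103
Step 2: Compute the convergence rate.
r = 1 - 2/(kappa + 1) = 1 - 2*mu/(L + mu) = (L - mu)/(L + mu) = 47/163 = 0.2883


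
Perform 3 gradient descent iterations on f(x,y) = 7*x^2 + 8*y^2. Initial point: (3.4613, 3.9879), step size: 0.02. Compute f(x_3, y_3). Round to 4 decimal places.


Gradient descent on f(x,y) = 7*x^2 + 8*y^2.
Starting point: (3.4613, 3.9879), alpha = 0.02
Step 1: grad_x = 2*7*3.4613 = 48.4582, grad_y = 2*8*3.9879 = 63.8064
  x_1 = 3.4613 - 0.02*48.4582 = 2.4921
  y_1 = 3.9879 - 0.02*63.8064 = 2.7118
Step 2: grad_x = 2*7*2.4921 = 34.8899, grad_y = 2*8*2.7118 = 43.3884
  x_2 = 2.4921 - 0.02*34.8899 = 1.7943
  y_2 = 2.7118 - 0.02*43.3884 = 1.844
Step 3: grad_x = 2*7*1.7943 = 25.1207, grad_y = 2*8*1.844 = 29.5041
  x_3 = 1.7943 - 0.02*25.1207 = 1.2919
  y_3 = 1.844 - 0.02*29.5041 = 1.2539
f(1.2919, 1.2539) = 7*1.2919^2 + 8*1.2539^2 = 24.2621


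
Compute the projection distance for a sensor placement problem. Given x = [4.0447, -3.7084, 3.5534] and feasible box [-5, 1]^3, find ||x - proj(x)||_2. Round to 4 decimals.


Project each component onto [-5, 1].
clip(4.0447) = 1.0, clip(-3.7084) = -3.7084, clip(3.5534) = 1.0
Projection = [1.0, -3.7084, 1.0]
Squared diffs: [9.2702, 0.0, 6.5199]
Distance = sqrt(15.7901) = 3.9737


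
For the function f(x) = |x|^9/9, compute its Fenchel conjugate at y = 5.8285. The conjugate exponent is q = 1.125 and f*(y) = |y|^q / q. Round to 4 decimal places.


The conjugate exponent q satisfies 1/p + 1/q = 1.
p = 9, so q = 9/(9 - 1) = 1.125
|y|^q = 5.8285^1.125 = 7.2653
f*(5.8285) = 7.2653 / 1.125 = 6.458


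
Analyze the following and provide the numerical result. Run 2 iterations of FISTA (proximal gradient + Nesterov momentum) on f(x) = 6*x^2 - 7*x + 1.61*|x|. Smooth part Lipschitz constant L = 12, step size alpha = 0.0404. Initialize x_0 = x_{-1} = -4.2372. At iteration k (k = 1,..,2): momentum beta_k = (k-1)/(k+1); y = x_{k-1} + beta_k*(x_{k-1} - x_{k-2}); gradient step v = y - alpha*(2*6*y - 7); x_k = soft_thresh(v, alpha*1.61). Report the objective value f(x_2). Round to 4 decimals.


FISTA on f(x) = 6*x^2 - 7*x + 1.61*|x|
L = 12, alpha = 0.0404
Iteration 1: beta = 0.0, y = -4.2372 + 0.0*(-4.2372 + 4.2372) = -4.2372
  grad(y) = -57.8464, v = y - alpha*grad = -1.9002
  prox(v) = soft_thresh(-1.9002, 0.065) = -1.8352
Iteration 2: beta = 0.3333, y = -1.8352 + 0.3333*(-1.8352 + 4.2372) = -1.0345
  grad(y) = -19.4138, v = y - alpha*grad = -0.2502
  prox(v) = soft_thresh(-0.2502, 0.065) = -0.1851
f(x_2) = 6*(-0.1851)^2 - 7*(-0.1851) + 1.61*|-0.1851| = 1.7995


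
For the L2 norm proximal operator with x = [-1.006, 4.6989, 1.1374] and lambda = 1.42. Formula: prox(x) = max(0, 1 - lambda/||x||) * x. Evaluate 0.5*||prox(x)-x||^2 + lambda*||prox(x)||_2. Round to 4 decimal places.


Step 1: Compute ||x||.
||x|| = 4.9382
Step 2: Compute scaling factor.
scale = max(0, 1 - 1.42/4.9382) = 0.7124
Step 3: prox(x) = [-0.7167, 3.3477, 0.8103]
||prox(x)|| = 3.5182
Step 4: Proximal objective.
0.5*||prox-x||^2 = 1.0082
lambda*||prox|| = 4.9958
Total = 6.004


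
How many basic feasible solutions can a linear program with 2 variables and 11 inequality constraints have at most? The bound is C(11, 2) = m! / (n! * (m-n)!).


Each vertex corresponds to some choice of n active constraints out of m, so the number of vertices is at most C(m, n) = m! / (n!(m-n)!).
m = 11, n = 2
Numerator: 11 * 10
Denominator: 2! = 2
C(11, 2) = 55


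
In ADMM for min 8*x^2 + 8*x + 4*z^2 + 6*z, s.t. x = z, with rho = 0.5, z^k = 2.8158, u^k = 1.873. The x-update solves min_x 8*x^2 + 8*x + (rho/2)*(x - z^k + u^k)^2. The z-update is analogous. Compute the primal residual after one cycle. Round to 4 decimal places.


ADMM iteration with rho = 0.5, z^k = 2.8158, u^k = 1.873
Step 1: x-update.
Minimize 8*x^2 + 8*x + (0.5/2)*(x - 2.8158 + 1.873)^2
FOC: (2*8 + 0.5)*x = -8 + 0.5*(2.8158 - 1.873)
x^{k+1} = -0.4563
Step 2: z-update.
Minimize 4*z^2 + 6*z + (0.5/2)*(-0.4563 - z + 1.873)^2
FOC: (2*4 + 0.5)*z = -6 + 0.5*(-0.4563 + 1.873)
z^{k+1} = -0.6225
Step 3: u-update.
u^{k+1} = 1.873 - 0.4563 + 0.6225 = 2.0393
Step 4: Primal residual = |-0.4563 + 0.6225| = 0.1663


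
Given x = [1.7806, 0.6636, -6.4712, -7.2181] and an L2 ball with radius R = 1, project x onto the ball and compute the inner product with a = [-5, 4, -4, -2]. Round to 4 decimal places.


Step 1: Compute ||x|| (intermediates to 6 decimals).
||x|| = sqrt(1.7806^2 + 0.6636^2 + (-6.4712)^2 + (-7.2181)^2) = 9.878679
Step 2: Project.
Since ||x|| > R, scale = R/||x|| = 1/9.878679 = 0.101228, proj(x) = scale * x
proj(x) = [0.180247, 0.067175, -0.655067, -0.730674]
Step 3: Dot product.
a^T * proj(x) = -5*0.180247 + 4*0.067175 - 4*(-0.655067) - 2*(-0.730674) = 3.4491


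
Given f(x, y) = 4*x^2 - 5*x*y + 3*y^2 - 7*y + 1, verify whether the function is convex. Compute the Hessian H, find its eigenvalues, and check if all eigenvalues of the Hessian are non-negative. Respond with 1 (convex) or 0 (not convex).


The Hessian of f(x,y) = 4*x^2 - 5*x*y + 3*y^2 - 7*y + 1 is:
H = [[8, -5], [-5, 6]]
Trace = 8 + 6 = 14
Determinant = 8*6 - (-5)^2 = 23
Discriminant = (14)^2 - 4*23 = 104.0
Eigenvalues: lambda_1 = 1.901, lambda_2 = 12.099
The function is convex.

1


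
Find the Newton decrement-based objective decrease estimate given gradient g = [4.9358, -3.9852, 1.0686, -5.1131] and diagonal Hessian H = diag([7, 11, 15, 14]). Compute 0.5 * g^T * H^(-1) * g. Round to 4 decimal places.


Step 1: H is diagonal, so H^(-1) * g = [0.7051, -0.3623, 0.0712, -0.3652].
Step 2: g^T H^(-1) g = sum_i g_i^2 / H_ii
  = (4.9358)^2/7 + (-3.9852)^2/11 + (1.0686)^2/15 + (-5.1131)^2/14
  = 3.4803 + 1.4438 + 0.0761 + 1.8674 = 6.8676
Step 3: Objective decrease = 0.5 * g^T H^(-1) g = 3.4338


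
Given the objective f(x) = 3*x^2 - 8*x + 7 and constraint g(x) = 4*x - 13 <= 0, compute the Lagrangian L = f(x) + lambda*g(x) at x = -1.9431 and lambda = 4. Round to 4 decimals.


Step 1: Evaluate f(x).
f(-1.9431) = 3*(-1.9431)^2 - 8*(-1.9431) + 7 = 33.8717
Step 2: Evaluate g(x).
g(-1.9431) = 4*-1.9431 - 13 = -20.7724
Step 3: Compute Lagrangian.
L = 33.8717 + 4*-20.7724 = -49.2179


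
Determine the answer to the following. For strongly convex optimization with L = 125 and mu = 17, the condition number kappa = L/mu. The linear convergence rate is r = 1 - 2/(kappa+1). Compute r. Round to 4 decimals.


Step 1: Compute the condition number.
kappa = L/mu = 125/17 = 7.3529
Step 2: Compute the convergence rate.
r = 1 - 2/(kappa + 1) = 1 - 2*mu/(L + mu) = (L - mu)/(L + mu) = 108/142 = 0.7606


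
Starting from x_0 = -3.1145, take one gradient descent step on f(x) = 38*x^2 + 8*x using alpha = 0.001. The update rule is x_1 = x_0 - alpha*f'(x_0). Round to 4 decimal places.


We compute the gradient at x_0 and apply the update.
f'(x) = 76*x + 8
f'(-3.1145) = 76*-3.1145 + 8 = -228.702
x_1 = -3.1145 - 0.001*-228.702 = -2.8858


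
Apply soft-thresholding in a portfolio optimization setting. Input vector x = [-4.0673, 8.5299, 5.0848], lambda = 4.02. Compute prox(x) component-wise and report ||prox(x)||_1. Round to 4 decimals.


Soft-thresholding with lambda = 4.02:
prox(-4.0673) = sign(-4.0673)*max(|-4.0673| - 4.02, 0) = -0.0473
prox(8.5299) = sign(8.5299)*max(|8.5299| - 4.02, 0) = 4.5099
prox(5.0848) = sign(5.0848)*max(|5.0848| - 4.02, 0) = 1.0648
prox(x) = [-0.0473, 4.5099, 1.0648]
||prox(x)||_1 = 0.0473 + 4.5099 + 1.0648 = 5.622


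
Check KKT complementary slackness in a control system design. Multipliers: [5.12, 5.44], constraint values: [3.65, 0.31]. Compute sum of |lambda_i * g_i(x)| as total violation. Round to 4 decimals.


KKT complementary slackness check:
lambda_1 * g_1 = 5.12 * 3.65 = 18.688
lambda_2 * g_2 = 5.44 * 0.31 = 1.6864
Total violation = 18.688 + 1.6864 = 20.3744


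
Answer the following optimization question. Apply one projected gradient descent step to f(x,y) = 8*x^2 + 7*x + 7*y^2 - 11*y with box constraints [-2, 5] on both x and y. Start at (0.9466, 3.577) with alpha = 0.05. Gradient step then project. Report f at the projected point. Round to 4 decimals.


Step 1: Compute gradient at (0.9466, 3.577).
grad_x = 2*8*0.9466 + 7 = 22.1456
grad_y = 2*7*3.577 - 11 = 39.078
Step 2: Gradient step.
x_raw = 0.9466 - 0.05*22.1456 = -0.1607
y_raw = 3.577 - 0.05*39.078 = 1.6231
Step 3: Project onto [-2, 5].
x_proj = clip(-0.1607) = -0.1607
y_proj = clip(1.6231) = 1.6231
Step 4: Evaluate f.
f(-0.1607, 1.6231) = -0.3311


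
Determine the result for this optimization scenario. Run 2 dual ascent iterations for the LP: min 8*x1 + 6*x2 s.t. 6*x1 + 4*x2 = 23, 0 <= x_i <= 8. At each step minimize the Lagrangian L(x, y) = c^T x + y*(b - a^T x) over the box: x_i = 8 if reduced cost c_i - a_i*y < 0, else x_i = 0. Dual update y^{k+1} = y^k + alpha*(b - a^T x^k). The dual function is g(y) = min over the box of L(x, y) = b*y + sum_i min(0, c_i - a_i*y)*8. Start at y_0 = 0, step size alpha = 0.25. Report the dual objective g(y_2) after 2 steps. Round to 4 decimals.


Dual ascent for LP: min 8*x1 + 6*x2, 6*x1 + 4*x2 = 23, 0 <= x_i <= 8
Step 1: y^k = 0.0, reduced costs: (8.0, 6.0)
  x^k = (0.0, 0.0), subgradient = b - a^T x = 23.0
  y^{k+1} = 0.0 + 0.25*23.0 = 5.75
Step 2: y^k = 5.75, reduced costs: (-26.5, -17.0)
  x^k = (8.0, 8.0), subgradient = b - a^T x = -57.0
  y^{k+1} = 5.75 + 0.25*-57.0 = -8.5
Dual objective at y_2 = -8.5: reduced costs (59.0, 40.0), box minimizer x = (0.0, 0.0)
g(y_2) = b*y + (c1 - a1*y)*x1 + (c2 - a2*y)*x2 = 23*(-8.5) + 59.0*0.0 + 40.0*0.0 = -195.5 + 0.0 + 0.0 = -195.5


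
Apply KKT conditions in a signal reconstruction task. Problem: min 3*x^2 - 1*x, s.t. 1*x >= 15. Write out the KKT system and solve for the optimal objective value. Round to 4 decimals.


Step 1: Try lambda = 0 (constraint inactive).
x_unc = 1/(2*3) = 0.1667
Check: 1*0.1667 = 0.1667 < 15 -- violated!
Step 2: Constraint must be active: 1*x = 15
x* = 15/1 = 15.0
lambda = (2*3*15.0 - 1)/1 = 89.0
Step 3: Compute optimal value.
f(x*) = 3*15.0^2 - 1*15.0 = 660.0


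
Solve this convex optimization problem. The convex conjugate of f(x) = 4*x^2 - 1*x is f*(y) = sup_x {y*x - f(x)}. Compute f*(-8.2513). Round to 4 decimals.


f*(y) = sup_x {y*x - a*x^2 - b*x} = sup_x {(y-b)*x - a*x^2}
FOC: (y - b) - 2a*x = 0 => x* = (y - b)/(2a)
x* = (-8.2513 + 1)/(2*4) = -0.9064
f*(-8.2513) = (y-b)^2/(4a) = (-8.2513 + 1)^2/(4*4)
= 52.5814/16 = 3.2863


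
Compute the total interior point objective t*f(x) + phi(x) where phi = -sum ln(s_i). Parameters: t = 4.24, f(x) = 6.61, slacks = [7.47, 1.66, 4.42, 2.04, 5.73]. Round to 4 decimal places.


Step 1: Compute log-barrier.
ln values: [2.0109, 0.5068, 1.4861, 0.7129, 1.7457]
phi = -(2.0109 + 0.5068 + 1.4861 + 0.7129 + 1.7457) = -6.4625
Step 2: Compute augmented objective.
t*f(x) = 4.24*6.61 = 28.0264
Total = 28.0264 - 6.4625 = 21.5639


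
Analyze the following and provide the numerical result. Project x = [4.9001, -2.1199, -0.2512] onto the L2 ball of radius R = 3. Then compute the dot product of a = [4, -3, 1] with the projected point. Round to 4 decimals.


Step 1: Compute ||x|| (intermediates to 6 decimals).
||x|| = sqrt(4.9001^2 + (-2.1199)^2 + (-0.2512)^2) = 5.344909
Step 2: Project.
Since ||x|| > R, scale = R/||x|| = 3/5.344909 = 0.561282, proj(x) = scale * x
proj(x) = [2.750338, -1.189862, -0.140994]
Step 3: Dot product.
a^T * proj(x) = 4*2.750338 - 3*(-1.189862) + 1*(-0.140994) = 14.4299


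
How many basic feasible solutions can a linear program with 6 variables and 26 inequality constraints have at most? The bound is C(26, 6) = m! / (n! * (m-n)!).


Each vertex corresponds to some choice of n active constraints out of m, so the number of vertices is at most C(m, n) = m! / (n!(m-n)!).
m = 26, n = 6
Numerator: 26 * 25 * 24 * 23 * 22 * 21
Denominator: 6! = 720
C(26, 6) = 230230


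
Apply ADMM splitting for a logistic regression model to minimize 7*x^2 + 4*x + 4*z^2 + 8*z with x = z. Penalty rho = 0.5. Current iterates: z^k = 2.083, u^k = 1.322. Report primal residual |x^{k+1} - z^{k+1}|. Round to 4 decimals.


ADMM iteration with rho = 0.5, z^k = 2.083, u^k = 1.322
Step 1: x-update.
Minimize 7*x^2 + 4*x + (0.5/2)*(x - 2.083 + 1.322)^2
FOC: (2*7 + 0.5)*x = -4 + 0.5*(2.083 - 1.322)
x^{k+1} = -0.2496
Step 2: z-update.
Minimize 4*z^2 + 8*z + (0.5/2)*(-0.2496 - z + 1.322)^2
FOC: (2*4 + 0.5)*z = -8 + 0.5*(-0.2496 + 1.322)
z^{k+1} = -0.8781
Step 3: u-update.
u^{k+1} = 1.322 - 0.2496 + 0.8781 = 1.9505
Step 4: Primal residual = |-0.2496 + 0.8781| = 0.6285


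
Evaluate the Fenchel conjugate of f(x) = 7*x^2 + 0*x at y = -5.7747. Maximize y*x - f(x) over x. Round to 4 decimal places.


f*(y) = sup_x {y*x - a*x^2 - b*x} = sup_x {(y-b)*x - a*x^2}
FOC: (y - b) - 2a*x = 0 => x* = (y - b)/(2a)
x* = (-5.7747 - 0)/(2*7) = -0.4125
f*(-5.7747) = (y-b)^2/(4a) = (-5.7747 - 0)^2/(4*7)
= 33.3472/28 = 1.191


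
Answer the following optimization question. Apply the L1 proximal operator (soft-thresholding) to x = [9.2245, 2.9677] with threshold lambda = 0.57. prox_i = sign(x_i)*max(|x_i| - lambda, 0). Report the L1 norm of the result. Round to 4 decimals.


Soft-thresholding with lambda = 0.57:
prox(9.2245) = sign(9.2245)*max(|9.2245| - 0.57, 0) = 8.6545
prox(2.9677) = sign(2.9677)*max(|2.9677| - 0.57, 0) = 2.3977
prox(x) = [8.6545, 2.3977]
||prox(x)||_1 = 8.6545 + 2.3977 = 11.0522


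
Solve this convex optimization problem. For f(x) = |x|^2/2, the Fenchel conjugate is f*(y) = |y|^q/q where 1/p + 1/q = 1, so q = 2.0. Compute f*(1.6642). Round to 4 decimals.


The conjugate exponent q satisfies 1/p + 1/q = 1.
p = 2, so q = 2/(2 - 1) = 2.0
|y|^q = 1.6642^2.0 = 2.7696
f*(1.6642) = 2.7696 / 2.0 = 1.3848


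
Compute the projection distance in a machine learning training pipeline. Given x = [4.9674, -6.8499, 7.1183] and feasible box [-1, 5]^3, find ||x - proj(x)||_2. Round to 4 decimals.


Project each component onto [-1, 5].
clip(4.9674) = 4.9674, clip(-6.8499) = -1.0, clip(7.1183) = 5.0
Projection = [4.9674, -1.0, 5.0]
Squared diffs: [0.0, 34.2213, 4.4872]
Distance = sqrt(38.7085) = 6.2216


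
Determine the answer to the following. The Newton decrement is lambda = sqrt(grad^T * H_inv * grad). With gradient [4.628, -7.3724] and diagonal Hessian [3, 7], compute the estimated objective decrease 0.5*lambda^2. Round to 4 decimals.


Step 1: H is diagonal, so H^(-1) * g = [1.5427, -1.0532].
Step 2: g^T H^(-1) g = sum_i g_i^2 / H_ii
  = (4.628)^2/3 + (-7.3724)^2/7
  = 7.1395 + 7.7646 = 14.9041
Step 3: Objective decrease = 0.5 * g^T H^(-1) g = 7.452


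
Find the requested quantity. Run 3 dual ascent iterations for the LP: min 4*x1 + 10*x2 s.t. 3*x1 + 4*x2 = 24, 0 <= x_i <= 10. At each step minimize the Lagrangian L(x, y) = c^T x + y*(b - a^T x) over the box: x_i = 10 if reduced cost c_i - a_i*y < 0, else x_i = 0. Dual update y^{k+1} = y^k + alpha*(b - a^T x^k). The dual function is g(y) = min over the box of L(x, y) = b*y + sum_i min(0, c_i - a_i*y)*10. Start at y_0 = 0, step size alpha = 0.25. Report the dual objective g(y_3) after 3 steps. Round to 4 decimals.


Dual ascent for LP: min 4*x1 + 10*x2, 3*x1 + 4*x2 = 24, 0 <= x_i <= 10
Step 1: y^k = 0.0, reduced costs: (4.0, 10.0)
  x^k = (0.0, 0.0), subgradient = b - a^T x = 24.0
  y^{k+1} = 0.0 + 0.25*24.0 = 6.0
Step 2: y^k = 6.0, reduced costs: (-14.0, -14.0)
  x^k = (10.0, 10.0), subgradient = b - a^T x = -46.0
  y^{k+1} = 6.0 + 0.25*-46.0 = -5.5
Step 3: y^k = -5.5, reduced costs: (20.5, 32.0)
  x^k = (0.0, 0.0), subgradient = b - a^T x = 24.0
  y^{k+1} = -5.5 + 0.25*24.0 = 0.5
Dual objective at y_3 = 0.5: reduced costs (2.5, 8.0), box minimizer x = (0.0, 0.0)
g(y_3) = b*y + (c1 - a1*y)*x1 + (c2 - a2*y)*x2 = 24*0.5 + 2.5*0.0 + 8.0*0.0 = 12.0 + 0.0 + 0.0 = 12.0


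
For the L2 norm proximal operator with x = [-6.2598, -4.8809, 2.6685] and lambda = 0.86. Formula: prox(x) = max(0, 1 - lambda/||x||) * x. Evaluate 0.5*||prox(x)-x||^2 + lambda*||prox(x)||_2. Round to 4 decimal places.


Step 1: Compute ||x||.
||x|| = 8.3743
Step 2: Compute scaling factor.
scale = max(0, 1 - 0.86/8.3743) = 0.8973
Step 3: prox(x) = [-5.617, -4.3797, 2.3945]
||prox(x)|| = 7.5143
Step 4: Proximal objective.
0.5*||prox-x||^2 = 0.3698
lambda*||prox|| = 6.4623
Total = 6.8321


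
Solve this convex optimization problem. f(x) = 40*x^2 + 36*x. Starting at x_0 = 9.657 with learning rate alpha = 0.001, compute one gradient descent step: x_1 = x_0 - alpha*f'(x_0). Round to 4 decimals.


We compute the gradient at x_0 and apply the update.
f'(x) = 80*x + 36
f'(9.657) = 80*9.657 + 36 = 808.56
x_1 = 9.657 - 0.001*808.56 = 8.8484


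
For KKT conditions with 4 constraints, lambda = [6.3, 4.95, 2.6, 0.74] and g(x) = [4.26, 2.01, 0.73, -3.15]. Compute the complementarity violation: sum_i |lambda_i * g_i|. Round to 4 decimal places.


KKT complementary slackness check:
lambda_1 * g_1 = 6.3 * 4.26 = 26.838
lambda_2 * g_2 = 4.95 * 2.01 = 9.9495
lambda_3 * g_3 = 2.6 * 0.73 = 1.898
lambda_4 * g_4 = 0.74 * -3.15 = -2.331
Total violation = 26.838 + 9.9495 + 1.898 + 2.331 = 41.0165


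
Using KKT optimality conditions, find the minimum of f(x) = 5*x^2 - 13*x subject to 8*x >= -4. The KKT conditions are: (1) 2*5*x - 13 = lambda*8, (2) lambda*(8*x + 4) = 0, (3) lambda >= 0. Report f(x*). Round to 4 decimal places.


Step 1: Try lambda = 0 (constraint inactive).
Stationarity: 2*5*x - 13 = 0
x* = 13/(2*5) = 1.3
Check constraint: 8*1.3 = 10.4 >= -4 -- satisfied.
Step 2: Compute optimal value.
f(x*) = 5*1.3^2 - 13*1.3 = -8.45


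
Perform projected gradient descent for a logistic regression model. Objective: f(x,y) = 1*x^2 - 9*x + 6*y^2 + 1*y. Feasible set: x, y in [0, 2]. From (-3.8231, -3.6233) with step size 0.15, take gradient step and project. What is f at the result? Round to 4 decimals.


Step 1: Compute gradient at (-3.8231, -3.6233).
grad_x = 2*1*-3.8231 - 9 = -16.6462
grad_y = 2*6*-3.6233 + 1 = -42.4796
Step 2: Gradient step.
x_raw = -3.8231 - 0.15*-16.6462 = -1.3262
y_raw = -3.6233 - 0.15*-42.4796 = 2.7486
Step 3: Project onto [0, 2].
x_proj = clip(-1.3262) = 0.0
y_proj = clip(2.7486) = 2.0
Step 4: Evaluate f.
f(0.0, 2.0) = 26.0


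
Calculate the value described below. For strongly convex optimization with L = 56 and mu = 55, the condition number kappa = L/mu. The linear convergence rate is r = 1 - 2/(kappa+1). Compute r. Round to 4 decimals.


Step 1: Compute the condition number.
kappa = L/mu = 56/55 = 1.0182
Step 2: Compute the convergence rate.
r = 1 - 2/(kappa + 1) = 1 - 2*mu/(L + mu) = (L - mu)/(L + mu) = 1/111 = 0.009


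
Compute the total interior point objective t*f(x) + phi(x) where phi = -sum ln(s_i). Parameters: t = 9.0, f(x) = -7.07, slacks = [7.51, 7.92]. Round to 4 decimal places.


Step 1: Compute log-barrier.
ln values: [2.0162, 2.0694]
phi = -(2.0162 + 2.0694) = -4.0856
Step 2: Compute augmented objective.
t*f(x) = 9.0*-7.07 = -63.63
Total = -63.63 - 4.0856 = -67.7156


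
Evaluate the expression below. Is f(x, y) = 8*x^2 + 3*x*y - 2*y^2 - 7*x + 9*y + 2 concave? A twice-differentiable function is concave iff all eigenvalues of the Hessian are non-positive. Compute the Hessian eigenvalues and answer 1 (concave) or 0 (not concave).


The Hessian of f(x,y) = 8*x^2 + 3*x*y - 2*y^2 - 7*x + 9*y + 2 is:
H = [[16, 3], [3, -4]]
Trace = 16 - 4 = 12
Determinant = 16*-4 - (3)^2 = -73
Discriminant = (12)^2 - 4*-73 = 436.0
Eigenvalues: lambda_1 = -4.4403, lambda_2 = 16.4403
The function is not concave.

0


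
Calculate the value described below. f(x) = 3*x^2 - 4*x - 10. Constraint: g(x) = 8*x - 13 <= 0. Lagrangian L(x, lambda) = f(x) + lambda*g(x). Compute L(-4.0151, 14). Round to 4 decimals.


Step 1: Evaluate f(x).
f(-4.0151) = 3*(-4.0151)^2 - 4*(-4.0151) - 10 = 54.4235
Step 2: Evaluate g(x).
g(-4.0151) = 8*-4.0151 - 13 = -45.1208
Step 3: Compute Lagrangian.
L = 54.4235 + 14*-45.1208 = -577.2677


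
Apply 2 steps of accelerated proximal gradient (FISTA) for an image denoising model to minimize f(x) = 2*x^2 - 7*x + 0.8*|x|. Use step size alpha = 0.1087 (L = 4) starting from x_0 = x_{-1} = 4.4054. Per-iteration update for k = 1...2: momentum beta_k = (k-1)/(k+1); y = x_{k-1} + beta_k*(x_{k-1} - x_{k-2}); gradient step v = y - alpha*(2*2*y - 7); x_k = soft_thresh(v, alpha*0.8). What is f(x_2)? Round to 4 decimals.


FISTA on f(x) = 2*x^2 - 7*x + 0.8*|x|
L = 4, alpha = 0.1087
Iteration 1: beta = 0.0, y = 4.4054 + 0.0*(4.4054 - 4.4054) = 4.4054
  grad(y) = 10.6216, v = y - alpha*grad = 3.2508
  prox(v) = soft_thresh(3.2508, 0.087) = 3.1639
Iteration 2: beta = 0.3333, y = 3.1639 + 0.3333*(3.1639 - 4.4054) = 2.75
  grad(y) = 4.0001, v = y - alpha*grad = 2.3152
  prox(v) = soft_thresh(2.3152, 0.087) = 2.2283
f(x_2) = 2*2.2283^2 - 7*2.2283 + 0.8*|2.2283| = -3.8849


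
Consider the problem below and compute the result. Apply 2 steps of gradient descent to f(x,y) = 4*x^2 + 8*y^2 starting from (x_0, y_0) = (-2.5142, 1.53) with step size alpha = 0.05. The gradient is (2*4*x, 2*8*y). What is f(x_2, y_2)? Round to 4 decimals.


Gradient descent on f(x,y) = 4*x^2 + 8*y^2.
Starting point: (-2.5142, 1.53), alpha = 0.05
Step 1: grad_x = 2*4*-2.5142 = -20.1136, grad_y = 2*8*1.53 = 24.48
  x_1 = -2.5142 - 0.05*-20.1136 = -1.5085
  y_1 = 1.53 - 0.05*24.48 = 0.306
Step 2: grad_x = 2*4*-1.5085 = -12.0682, grad_y = 2*8*0.306 = 4.896
  x_2 = -1.5085 - 0.05*-12.0682 = -0.9051
  y_2 = 0.306 - 0.05*4.896 = 0.0612
f(-0.9051, 0.0612) = 4*(-0.9051)^2 + 8*0.0612^2 = 3.3069


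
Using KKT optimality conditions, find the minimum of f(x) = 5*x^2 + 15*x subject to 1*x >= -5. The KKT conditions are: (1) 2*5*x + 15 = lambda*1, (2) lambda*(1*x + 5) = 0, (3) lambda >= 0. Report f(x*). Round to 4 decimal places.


Step 1: Try lambda = 0 (constraint inactive).
Stationarity: 2*5*x + 15 = 0
x* = -15/(2*5) = -1.5
Check constraint: 1*-1.5 = -1.5 >= -5 -- satisfied.
Step 2: Compute optimal value.
f(x*) = 5*(-1.5)^2 + 15*(-1.5) = -11.25


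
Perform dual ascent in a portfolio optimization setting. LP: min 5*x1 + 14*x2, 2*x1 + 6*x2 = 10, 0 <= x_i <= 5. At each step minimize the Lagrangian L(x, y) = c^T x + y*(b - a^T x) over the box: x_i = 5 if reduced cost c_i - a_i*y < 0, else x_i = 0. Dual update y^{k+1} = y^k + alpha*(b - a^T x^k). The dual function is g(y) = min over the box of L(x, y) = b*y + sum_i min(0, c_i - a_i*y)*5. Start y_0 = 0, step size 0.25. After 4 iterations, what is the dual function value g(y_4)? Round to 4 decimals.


Dual ascent for LP: min 5*x1 + 14*x2, 2*x1 + 6*x2 = 10, 0 <= x_i <= 5
Step 1: y^k = 0.0, reduced costs: (5.0, 14.0)
  x^k = (0.0, 0.0), subgradient = b - a^T x = 10.0
  y^{k+1} = 0.0 + 0.25*10.0 = 2.5
Step 2: y^k = 2.5, reduced costs: (0.0, -1.0)
  x^k = (0.0, 5.0), subgradient = b - a^T x = -20.0
  y^{k+1} = 2.5 + 0.25*-20.0 = -2.5
Step 3: y^k = -2.5, reduced costs: (10.0, 29.0)
  x^k = (0.0, 0.0), subgradient = b - a^T x = 10.0
  y^{k+1} = -2.5 + 0.25*10.0 = 0.0
Step 4: y^k = 0.0, reduced costs: (5.0, 14.0)
  x^k = (0.0, 0.0), subgradient = b - a^T x = 10.0
  y^{k+1} = 0.0 + 0.25*10.0 = 2.5
Dual objective at y_4 = 2.5: reduced costs (0.0, -1.0), box minimizer x = (0.0, 5.0)
g(y_4) = b*y + (c1 - a1*y)*x1 + (c2 - a2*y)*x2 = 10*2.5 + 0.0*0.0 + (-1.0)*5.0 = 25.0 + 0.0 - 5.0 = 20.0


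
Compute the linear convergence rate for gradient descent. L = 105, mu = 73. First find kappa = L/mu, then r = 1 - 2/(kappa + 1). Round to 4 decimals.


Step 1: Compute the condition number.
kappa = L/mu = 105/73 = 1.4384
Step 2: Compute the convergence rate.
r = 1 - 2/(kappa + 1) = 1 - 2*mu/(L + mu) = (L - mu)/(L + mu) = 32/178 = 0.1798


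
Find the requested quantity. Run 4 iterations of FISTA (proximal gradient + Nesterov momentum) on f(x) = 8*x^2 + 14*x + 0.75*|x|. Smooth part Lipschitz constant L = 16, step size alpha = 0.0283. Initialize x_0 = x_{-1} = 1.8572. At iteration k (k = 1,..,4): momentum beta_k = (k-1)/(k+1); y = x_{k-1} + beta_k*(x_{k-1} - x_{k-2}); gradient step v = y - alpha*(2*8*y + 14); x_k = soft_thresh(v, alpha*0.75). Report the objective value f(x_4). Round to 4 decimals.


FISTA on f(x) = 8*x^2 + 14*x + 0.75*|x|
L = 16, alpha = 0.0283
Iteration 1: beta = 0.0, y = 1.8572 + 0.0*(1.8572 - 1.8572) = 1.8572
  grad(y) = 43.7152, v = y - alpha*grad = 0.6201
  prox(v) = soft_thresh(0.6201, 0.0212) = 0.5988
Iteration 2: beta = 0.3333, y = 0.5988 + 0.3333*(0.5988 - 1.8572) = 0.1794
  grad(y) = 16.8701, v = y - alpha*grad = -0.298
  prox(v) = soft_thresh(-0.298, 0.0212) = -0.2768
Iteration 3: beta = 0.5, y = -0.2768 + 0.5*(-0.2768 - 0.5988) = -0.7146
  grad(y) = 2.5657, v = y - alpha*grad = -0.7873
  prox(v) = soft_thresh(-0.7873, 0.0212) = -0.766
Iteration 4: beta = 0.6, y = -0.766 + 0.6*(-0.766 + 0.2768) = -1.0596
  grad(y) = -2.9529, v = y - alpha*grad = -0.976
  prox(v) = soft_thresh(-0.976, 0.0212) = -0.9548
f(x_4) = 8*(-0.9548)^2 + 14*(-0.9548) + 0.75*|-0.9548| = -5.358


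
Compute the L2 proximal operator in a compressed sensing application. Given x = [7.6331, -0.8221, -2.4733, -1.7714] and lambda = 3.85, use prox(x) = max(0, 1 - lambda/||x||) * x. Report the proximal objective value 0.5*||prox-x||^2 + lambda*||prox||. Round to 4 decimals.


Step 1: Compute ||x||.
||x|| = 8.258
Step 2: Compute scaling factor.
scale = max(0, 1 - 3.85/8.258) = 0.5338
Step 3: prox(x) = [4.0745, -0.4388, -1.3202, -0.9456]
||prox(x)|| = 4.408
Step 4: Proximal objective.
0.5*||prox-x||^2 = 7.4113
lambda*||prox|| = 16.9708
Total = 24.3822


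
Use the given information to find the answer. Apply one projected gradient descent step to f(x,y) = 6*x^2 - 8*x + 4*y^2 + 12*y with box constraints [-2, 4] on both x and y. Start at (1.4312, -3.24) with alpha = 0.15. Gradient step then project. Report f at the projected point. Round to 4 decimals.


Step 1: Compute gradient at (1.4312, -3.24).
grad_x = 2*6*1.4312 - 8 = 9.1744
grad_y = 2*4*-3.24 + 12 = -13.92
Step 2: Gradient step.
x_raw = 1.4312 - 0.15*9.1744 = 0.055
y_raw = -3.24 - 0.15*-13.92 = -1.152
Step 3: Project onto [-2, 4].
x_proj = clip(0.055) = 0.055
y_proj = clip(-1.152) = -1.152
Step 4: Evaluate f.
f(0.055, -1.152) = -8.9377


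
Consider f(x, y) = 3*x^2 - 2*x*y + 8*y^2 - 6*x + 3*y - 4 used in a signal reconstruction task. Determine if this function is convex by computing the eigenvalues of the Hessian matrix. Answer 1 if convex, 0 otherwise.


The Hessian of f(x,y) = 3*x^2 - 2*x*y + 8*y^2 - 6*x + 3*y - 4 is:
H = [[6, -2], [-2, 16]]
Trace = 6 + 16 = 22
Determinant = 6*16 - (-2)^2 = 92
Discriminant = (22)^2 - 4*92 = 116.0
Eigenvalues: lambda_1 = 5.6148, lambda_2 = 16.3852
The function is convex.

1


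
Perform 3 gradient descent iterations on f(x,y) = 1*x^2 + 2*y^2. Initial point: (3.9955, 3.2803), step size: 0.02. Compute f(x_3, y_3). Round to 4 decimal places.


Gradient descent on f(x,y) = 1*x^2 + 2*y^2.
Starting point: (3.9955, 3.2803), alpha = 0.02
Step 1: grad_x = 2*1*3.9955 = 7.991, grad_y = 2*2*3.2803 = 13.1212
  x_1 = 3.9955 - 0.02*7.991 = 3.8357
  y_1 = 3.2803 - 0.02*13.1212 = 3.0179
Step 2: grad_x = 2*1*3.8357 = 7.6714, grad_y = 2*2*3.0179 = 12.0715
  x_2 = 3.8357 - 0.02*7.6714 = 3.6823
  y_2 = 3.0179 - 0.02*12.0715 = 2.7764
Step 3: grad_x = 2*1*3.6823 = 7.3645, grad_y = 2*2*2.7764 = 11.1058
  x_3 = 3.6823 - 0.02*7.3645 = 3.535
  y_3 = 2.7764 - 0.02*11.1058 = 2.5543
f(3.535, 2.5543) = 1*3.535^2 + 2*2.5543^2 = 25.5452


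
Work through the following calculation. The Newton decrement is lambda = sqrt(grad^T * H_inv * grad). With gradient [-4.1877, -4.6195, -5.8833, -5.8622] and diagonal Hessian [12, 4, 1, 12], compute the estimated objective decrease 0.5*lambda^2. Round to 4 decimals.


Step 1: H is diagonal, so H^(-1) * g = [-0.349, -1.1549, -5.8833, -0.4885].
Step 2: g^T H^(-1) g = sum_i g_i^2 / H_ii
  = (-4.1877)^2/12 + (-4.6195)^2/4 + (-5.8833)^2/1 + (-5.8622)^2/12
  = 1.4614 + 5.3349 + 34.6132 + 2.8638 = 44.2733
Step 3: Objective decrease = 0.5 * g^T H^(-1) g = 22.1367


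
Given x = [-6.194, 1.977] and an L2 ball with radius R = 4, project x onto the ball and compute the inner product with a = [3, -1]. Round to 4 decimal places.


Step 1: Compute ||x|| (intermediates to 6 decimals).
||x|| = sqrt((-6.194)^2 + 1.977^2) = 6.501859
Step 2: Project.
Since ||x|| > R, scale = R/||x|| = 4/6.501859 = 0.615209, proj(x) = scale * x
proj(x) = [-3.810605, 1.216268]
Step 3: Dot product.
a^T * proj(x) = 3*(-3.810605) - 1*1.216268 = -12.6481


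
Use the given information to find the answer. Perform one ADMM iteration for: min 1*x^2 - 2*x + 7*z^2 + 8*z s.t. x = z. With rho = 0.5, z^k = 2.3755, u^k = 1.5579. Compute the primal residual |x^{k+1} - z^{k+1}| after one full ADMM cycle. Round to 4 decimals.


ADMM iteration with rho = 0.5, z^k = 2.3755, u^k = 1.5579
Step 1: x-update.
Minimize 1*x^2 - 2*x + (0.5/2)*(x - 2.3755 + 1.5579)^2
FOC: (2*1 + 0.5)*x = 2 + 0.5*(2.3755 - 1.5579)
x^{k+1} = 0.9635
Step 2: z-update.
Minimize 7*z^2 + 8*z + (0.5/2)*(0.9635 - z + 1.5579)^2
FOC: (2*7 + 0.5)*z = -8 + 0.5*(0.9635 + 1.5579)
z^{k+1} = -0.4648
Step 3: u-update.
u^{k+1} = 1.5579 + 0.9635 + 0.4648 = 2.9862
Step 4: Primal residual = |0.9635 + 0.4648| = 1.4283


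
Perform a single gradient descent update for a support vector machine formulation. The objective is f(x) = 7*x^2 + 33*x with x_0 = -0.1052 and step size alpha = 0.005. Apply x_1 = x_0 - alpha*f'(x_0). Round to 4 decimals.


We compute the gradient at x_0 and apply the update.
f'(x) = 14*x + 33
f'(-0.1052) = 14*-0.1052 + 33 = 31.5272
x_1 = -0.1052 - 0.005*31.5272 = -0.2628


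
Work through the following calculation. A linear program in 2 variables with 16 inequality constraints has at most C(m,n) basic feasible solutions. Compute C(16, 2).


Each vertex corresponds to some choice of n active constraints out of m, so the number of vertices is at most C(m, n) = m! / (n!(m-n)!).
m = 16, n = 2
Numerator: 16 * 15
Denominator: 2! = 2
C(16, 2) = 120


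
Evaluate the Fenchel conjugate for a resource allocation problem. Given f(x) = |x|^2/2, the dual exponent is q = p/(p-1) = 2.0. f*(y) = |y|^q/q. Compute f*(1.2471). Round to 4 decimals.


The conjugate exponent q satisfies 1/p + 1/q = 1.
p = 2, so q = 2/(2 - 1) = 2.0
|y|^q = 1.2471^2.0 = 1.5553
f*(1.2471) = 1.5553 / 2.0 = 0.7776


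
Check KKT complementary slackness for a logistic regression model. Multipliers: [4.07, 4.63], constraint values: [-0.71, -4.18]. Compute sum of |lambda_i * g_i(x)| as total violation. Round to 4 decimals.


KKT complementary slackness check:
lambda_1 * g_1 = 4.07 * -0.71 = -2.8897
lambda_2 * g_2 = 4.63 * -4.18 = -19.3534
Total violation = 2.8897 + 19.3534 = 22.2431


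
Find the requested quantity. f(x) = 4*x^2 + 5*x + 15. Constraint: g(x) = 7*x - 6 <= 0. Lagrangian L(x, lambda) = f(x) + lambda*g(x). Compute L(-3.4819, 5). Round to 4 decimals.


Step 1: Evaluate f(x).
f(-3.4819) = 4*(-3.4819)^2 + 5*(-3.4819) + 15 = 46.085
Step 2: Evaluate g(x).
g(-3.4819) = 7*-3.4819 - 6 = -30.3733
Step 3: Compute Lagrangian.
L = 46.085 + 5*-30.3733 = -105.7815


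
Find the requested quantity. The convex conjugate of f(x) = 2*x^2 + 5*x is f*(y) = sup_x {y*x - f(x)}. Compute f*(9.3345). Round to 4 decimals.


f*(y) = sup_x {y*x - a*x^2 - b*x} = sup_x {(y-b)*x - a*x^2}
FOC: (y - b) - 2a*x = 0 => x* = (y - b)/(2a)
x* = (9.3345 - 5)/(2*2) = 1.0836
f*(9.3345) = (y-b)^2/(4a) = (9.3345 - 5)^2/(4*2)
= 18.7879/8 = 2.3485


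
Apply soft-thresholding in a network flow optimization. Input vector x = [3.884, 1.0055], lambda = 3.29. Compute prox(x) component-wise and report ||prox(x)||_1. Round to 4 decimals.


Soft-thresholding with lambda = 3.29:
prox(3.884) = sign(3.884)*max(|3.884| - 3.29, 0) = 0.594
prox(1.0055) = sign(1.0055)*max(|1.0055| - 3.29, 0) = 0.0
prox(x) = [0.594, 0.0]
||prox(x)||_1 = 0.594 + 0.0 = 0.594


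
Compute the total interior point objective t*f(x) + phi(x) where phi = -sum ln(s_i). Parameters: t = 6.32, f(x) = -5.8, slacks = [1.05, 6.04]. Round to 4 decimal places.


Step 1: Compute log-barrier.
ln values: [0.0488, 1.7984]
phi = -(0.0488 + 1.7984) = -1.8472
Step 2: Compute augmented objective.
t*f(x) = 6.32*-5.8 = -36.656
Total = -36.656 - 1.8472 = -38.5032


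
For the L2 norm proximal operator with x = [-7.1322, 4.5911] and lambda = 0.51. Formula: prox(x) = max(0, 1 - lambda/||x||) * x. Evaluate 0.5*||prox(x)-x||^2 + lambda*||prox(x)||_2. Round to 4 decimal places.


Step 1: Compute ||x||.
||x|| = 8.4821
Step 2: Compute scaling factor.
scale = max(0, 1 - 0.51/8.4821) = 0.9399
Step 3: prox(x) = [-6.7034, 4.3151]
||prox(x)|| = 7.9721
Step 4: Proximal objective.
0.5*||prox-x||^2 = 0.1301
lambda*||prox|| = 4.0658
Total = 4.1958


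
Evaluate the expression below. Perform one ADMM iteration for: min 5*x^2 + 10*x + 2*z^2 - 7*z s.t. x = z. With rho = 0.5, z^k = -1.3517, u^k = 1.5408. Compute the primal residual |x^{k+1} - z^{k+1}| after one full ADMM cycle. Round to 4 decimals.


ADMM iteration with rho = 0.5, z^k = -1.3517, u^k = 1.5408
Step 1: x-update.
Minimize 5*x^2 + 10*x + (0.5/2)*(x + 1.3517 + 1.5408)^2
FOC: (2*5 + 0.5)*x = -10 + 0.5*(-1.3517 - 1.5408)
x^{k+1} = -1.0901
Step 2: z-update.
Minimize 2*z^2 - 7*z + (0.5/2)*(-1.0901 - z + 1.5408)^2
FOC: (2*2 + 0.5)*z = 7 + 0.5*(-1.0901 + 1.5408)
z^{k+1} = 1.6056
Step 3: u-update.
u^{k+1} = 1.5408 - 1.0901 - 1.6056 = -1.155
Step 4: Primal residual = |-1.0901 - 1.6056| = 2.6958


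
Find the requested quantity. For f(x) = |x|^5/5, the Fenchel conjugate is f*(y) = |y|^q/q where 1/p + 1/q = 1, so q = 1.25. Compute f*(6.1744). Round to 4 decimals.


The conjugate exponent q satisfies 1/p + 1/q = 1.
p = 5, so q = 5/(5 - 1) = 1.25
|y|^q = 6.1744^1.25 = 9.7329
f*(6.1744) = 9.7329 / 1.25 = 7.7863


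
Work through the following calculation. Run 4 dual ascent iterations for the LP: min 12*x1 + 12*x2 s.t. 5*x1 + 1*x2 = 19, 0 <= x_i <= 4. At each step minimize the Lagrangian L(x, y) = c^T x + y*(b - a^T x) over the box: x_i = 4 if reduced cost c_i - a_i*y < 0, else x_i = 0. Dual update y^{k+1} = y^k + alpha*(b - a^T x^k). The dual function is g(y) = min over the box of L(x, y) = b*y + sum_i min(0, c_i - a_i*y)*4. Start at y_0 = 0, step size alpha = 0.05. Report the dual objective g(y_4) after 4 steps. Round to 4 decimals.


Dual ascent for LP: min 12*x1 + 12*x2, 5*x1 + 1*x2 = 19, 0 <= x_i <= 4
Step 1: y^k = 0.0, reduced costs: (12.0, 12.0)
  x^k = (0.0, 0.0), subgradient = b - a^T x = 19.0
  y^{k+1} = 0.0 + 0.05*19.0 = 0.95
Step 2: y^k = 0.95, reduced costs: (7.25, 11.05)
  x^k = (0.0, 0.0), subgradient = b - a^T x = 19.0
  y^{k+1} = 0.95 + 0.05*19.0 = 1.9
Step 3: y^k = 1.9, reduced costs: (2.5, 10.1)
  x^k = (0.0, 0.0), subgradient = b - a^T x = 19.0
  y^{k+1} = 1.9 + 0.05*19.0 = 2.85
Step 4: y^k = 2.85, reduced costs: (-2.25, 9.15)
  x^k = (4.0, 0.0), subgradient = b - a^T x = -1.0
  y^{k+1} = 2.85 + 0.05*-1.0 = 2.8
Dual objective at y_4 = 2.8: reduced costs (-2.0, 9.2), box minimizer x = (4.0, 0.0)
g(y_4) = b*y + (c1 - a1*y)*x1 + (c2 - a2*y)*x2 = 19*2.8 + (-2.0)*4.0 + 9.2*0.0 = 53.2 - 8.0 + 0.0 = 45.2


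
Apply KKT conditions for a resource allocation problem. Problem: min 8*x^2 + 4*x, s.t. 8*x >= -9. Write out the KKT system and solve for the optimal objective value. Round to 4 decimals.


Step 1: Try lambda = 0 (constraint inactive).
Stationarity: 2*8*x + 4 = 0
x* = -4/(2*8) = -0.25
Check constraint: 8*-0.25 = -2.0 >= -9 -- satisfied.
Step 2: Compute optimal value.
f(x*) = 8*(-0.25)^2 + 4*(-0.25) = -0.5


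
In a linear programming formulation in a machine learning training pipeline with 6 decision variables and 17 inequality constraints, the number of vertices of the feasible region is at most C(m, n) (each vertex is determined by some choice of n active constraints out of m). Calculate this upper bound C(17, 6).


Each vertex corresponds to some choice of n active constraints out of m, so the number of vertices is at most C(m, n) = m! / (n!(m-n)!).
m = 17, n = 6
Numerator: 17 * 16 * 15 * 14 * 13 * 12
Denominator: 6! = 720
C(17, 6) = 12376


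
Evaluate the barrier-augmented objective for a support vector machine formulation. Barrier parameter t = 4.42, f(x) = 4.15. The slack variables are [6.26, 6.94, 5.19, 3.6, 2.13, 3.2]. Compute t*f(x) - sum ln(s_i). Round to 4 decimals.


Step 1: Compute log-barrier.
ln values: [1.8342, 1.9373, 1.6467, 1.2809, 0.7561, 1.1632]
phi = -(1.8342 + 1.9373 + 1.6467 + 1.2809 + 0.7561 + 1.1632) = -8.6184
Step 2: Compute augmented objective.
t*f(x) = 4.42*4.15 = 18.343
Total = 18.343 - 8.6184 = 9.7246


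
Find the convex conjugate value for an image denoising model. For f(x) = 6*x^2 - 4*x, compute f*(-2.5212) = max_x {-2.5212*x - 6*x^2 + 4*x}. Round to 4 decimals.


f*(y) = sup_x {y*x - a*x^2 - b*x} = sup_x {(y-b)*x - a*x^2}
FOC: (y - b) - 2a*x = 0 => x* = (y - b)/(2a)
x* = (-2.5212 + 4)/(2*6) = 0.1232
f*(-2.5212) = (y-b)^2/(4a) = (-2.5212 + 4)^2/(4*6)
= 2.1868/24 = 0.0911
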